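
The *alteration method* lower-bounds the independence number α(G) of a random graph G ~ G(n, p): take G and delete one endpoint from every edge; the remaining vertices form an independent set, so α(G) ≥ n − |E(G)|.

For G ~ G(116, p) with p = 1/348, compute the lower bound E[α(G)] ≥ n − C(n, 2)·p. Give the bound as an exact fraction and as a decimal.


E[|E(G)|] = C(116, 2)·p = 6670 · (1/348) = 115/6.
E[α(G)] ≥ n − E[|E(G)|] = 116 − 115/6 = 581/6.
Numerically: ≈ 96.833333.
(This is only a lower bound; the true E[α(G)] may be larger.)

E[α(G)] ≥ 581/6 ≈ 96.833333.


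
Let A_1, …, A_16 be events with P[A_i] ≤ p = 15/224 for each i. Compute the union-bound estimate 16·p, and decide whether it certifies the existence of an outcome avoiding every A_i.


Union bound: P[∪_{i=1}^{16} A_i] ≤ Σ_i P[A_i] ≤ 16·p = 16·(15/224) = 15/14.
Numerically: 15/14 ≈ 1.0714286.
Is 15/14 < 1? NO.
Since the bound 15/14 is ≥ 1, the union bound is uninformative here; it does NOT by itself certify existence.

16·p = 15/14 ≈ 1.0714286; existence NOT certified by the union bound.


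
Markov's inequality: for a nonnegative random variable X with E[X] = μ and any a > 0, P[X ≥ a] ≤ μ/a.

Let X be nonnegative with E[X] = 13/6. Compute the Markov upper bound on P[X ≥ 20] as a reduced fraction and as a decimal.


μ = E[X] = 13/6, a = 20.
Markov: P[X ≥ 20] ≤ μ/a = (13/6)/20 = 13/120.
Numerically: ≈ 0.10833.
(Since a = 20 > μ = 2.16667, the bound 13/120 is < 1 and informative.)

P[X ≥ 20] ≤ 13/120 ≈ 0.10833.


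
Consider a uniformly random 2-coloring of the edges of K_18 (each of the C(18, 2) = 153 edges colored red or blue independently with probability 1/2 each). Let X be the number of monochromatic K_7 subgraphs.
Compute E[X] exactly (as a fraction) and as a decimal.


Let X = Σ_S X_S over the C(18, 7) = 31824 subsets S of size 7, where X_S = 1 if the K_7 on S is monochromatic.
For a fixed S, the K_7 on S has C(7, 2) = 21 edges. P[all 21 edges red] = (1/2)^21, and likewise for blue, so P[monochromatic] = 2·(1/2)^21 = 2^{1 − 21} = 1/1048576.
Summing: E[X] = C(18, 7) · 2^{1 − 21} = 31824 · 1/1048576 = 1989/65536.
Numerically: E[X] ≈ 0.030350.

E[X] = C(18,7)·2^(1−C(7,2)) = 1989/65536 ≈ 0.030350.


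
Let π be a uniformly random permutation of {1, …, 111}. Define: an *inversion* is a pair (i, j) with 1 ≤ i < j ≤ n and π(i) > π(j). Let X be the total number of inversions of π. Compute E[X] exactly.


Write X = Σ X_I over the C(111, 2) = 6105 pairs i < j, with X_I the indicator of one inversion.
There are 6105 indicators.
For each fixed pair i < j, the values π(i) and π(j) are two distinct elements of {1, …, 111} in uniformly random order; by symmetry P[π(i) > π(j)] = 1/2.
By linearity: E[X] = 6105 · (1/2) = C(111, 2) · (1/2) = 6105/2 = 6105/2 ≈ 3052.50000.

E[X] = 6105/2 = 3052.50000.


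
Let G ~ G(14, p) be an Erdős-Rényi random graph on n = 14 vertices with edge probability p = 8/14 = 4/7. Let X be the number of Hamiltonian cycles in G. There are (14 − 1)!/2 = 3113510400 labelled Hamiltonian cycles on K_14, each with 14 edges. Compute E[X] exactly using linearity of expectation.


K_14 has (14 − 1)!/2 = 3113510400 labelled Hamiltonian cycles.
For each such Hamiltonian cycle H, let X_H = 1 if all 14 edges of H are present in G. Then P[X_H = 1] = p^{14} = (4/7)^{14} = 268435456/678223072849.
By linearity: E[X] = Σ_H E[X_H] = 3113510400 · p^{14} = 3113510400 · 268435456/678223072849 = 119396654854963200/96889010407.
Numerically: E[X] ≈ 1.2323e+06.

E[X] = 3113510400 · (4/7)^{14} = 119396654854963200/96889010407 ≈ 1.2323e+06.


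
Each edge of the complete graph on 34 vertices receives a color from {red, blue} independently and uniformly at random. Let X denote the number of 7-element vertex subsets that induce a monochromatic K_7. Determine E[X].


Let X = Σ_S X_S over the C(34, 7) = 5379616 subsets S of size 7, where X_S = 1 if the K_7 on S is monochromatic.
For a fixed S, the K_7 on S has C(7, 2) = 21 edges. P[all 21 edges red] = (1/2)^21, and likewise for blue, so P[monochromatic] = 2·(1/2)^21 = 2^{1 − 21} = 1/1048576.
By linearity: E[X] = C(34, 7) · 2^{1 − 21} = 5379616 · 1/1048576 = 168113/32768.
Numerically: E[X] ≈ 5.13040.

E[X] = C(34,7)·2^(1−C(7,2)) = 168113/32768 ≈ 5.13040.


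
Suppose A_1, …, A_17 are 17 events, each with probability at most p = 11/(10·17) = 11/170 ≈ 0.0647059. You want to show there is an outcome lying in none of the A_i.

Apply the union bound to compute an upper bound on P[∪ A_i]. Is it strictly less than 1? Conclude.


Union bound: P[∪_{i=1}^{17} A_i] ≤ Σ_i P[A_i] ≤ 17·p = 17·(11/170) = 11/10.
Numerically: 11/10 ≈ 1.1000000.
Is 11/10 < 1? NO.
Since the bound 11/10 is ≥ 1, the union bound is uninformative here; it does NOT by itself certify existence.

17·p = 11/10 ≈ 1.1000000; existence NOT certified by the union bound.


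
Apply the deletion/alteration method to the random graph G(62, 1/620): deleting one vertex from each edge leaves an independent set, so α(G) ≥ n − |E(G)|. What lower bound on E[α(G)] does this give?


E[|E(G)|] = C(62, 2)·p = 1891 · (1/620) = 61/20.
E[α(G)] ≥ n − E[|E(G)|] = 62 − 61/20 = 1179/20.
Numerically: ≈ 58.950000.
(This is only a lower bound; the true E[α(G)] may be larger.)

E[α(G)] ≥ 1179/20 ≈ 58.950000.


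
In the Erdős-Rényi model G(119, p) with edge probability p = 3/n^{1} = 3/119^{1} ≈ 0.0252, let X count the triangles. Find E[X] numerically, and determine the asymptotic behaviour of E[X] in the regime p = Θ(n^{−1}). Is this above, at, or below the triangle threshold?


Number of potential triangles: C(119, 3) = 273819.
Each occurs with probability p³ ≈ (0.0252)³ ≈ 1.60222e-05.
By linearity: E[X] = C(119, 3)·p³ ≈ 273819 · 1.60222e-05 ≈ 4.387.
Here α = 1, so p = 3/n is exactly at the triangle threshold p ~ 1/n. Asymptotically E[X] → c³/6 = 3³/6 = 9/2 ≈ 4.500, a bounded constant. In this regime the triangle count is asymptotically Poisson(c³/6).

E[X] ≈ 4.387; in regime p = Θ(1/n^{1}) E[X] stays bounded (at the triangle threshold p ~ 1/n).


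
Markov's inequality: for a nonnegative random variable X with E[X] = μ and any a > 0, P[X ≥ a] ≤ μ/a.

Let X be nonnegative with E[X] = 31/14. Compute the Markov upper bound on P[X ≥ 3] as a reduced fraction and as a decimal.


μ = E[X] = 31/14, a = 3.
Markov: P[X ≥ 3] ≤ μ/a = (31/14)/3 = 31/42.
Numerically: ≈ 0.738.
(Since a = 3 > μ = 2.214, the bound 31/42 is < 1 and informative.)

P[X ≥ 3] ≤ 31/42 ≈ 0.738.


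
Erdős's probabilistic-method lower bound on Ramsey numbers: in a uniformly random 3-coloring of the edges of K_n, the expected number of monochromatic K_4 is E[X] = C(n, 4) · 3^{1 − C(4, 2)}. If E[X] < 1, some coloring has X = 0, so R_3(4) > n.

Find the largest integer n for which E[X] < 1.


We need C(n, 4) · 3^{1 − 6} < 1, i.e. C(n, 4) < 3^{6 − 1} = 243.
Check values of n near the boundary:
  n = 6: C(6, 4) = 15; 15 < 243? YES
  n = 7: C(7, 4) = 35; 35 < 243? YES
  n = 8: C(8, 4) = 70; 70 < 243? YES
  n = 9: C(9, 4) = 126; 126 < 243? YES
  n = 10: C(10, 4) = 210; 210 < 243? YES
  n = 11: C(11, 4) = 330; 330 < 243? NO
  n = 12: C(12, 4) = 495; 495 < 243? NO
  n = 13: C(13, 4) = 715; 715 < 243? NO
The largest n with C(n, 4) < 243 is n = 10 (where E[X] = 70/81 ≈ 0.864198). Hence R_3(4) > 10, i.e. R_3(4) ≥ 11.

Largest n = 10; hence R_3(4) > 10.


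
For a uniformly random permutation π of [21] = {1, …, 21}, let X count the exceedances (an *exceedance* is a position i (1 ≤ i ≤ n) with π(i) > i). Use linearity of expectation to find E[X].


Write X = Σ_{i=1}^{21} X_i, where X_i = 1_{π(i) > i}.
For each fixed i, π(i) is uniform over {1, …, 21} (marginal of a uniform permutation), so P[π(i) > i] = (n − i)/n. Summing: Σ_{i=1}^{21} (n − i)/n = (0 + 1 + … + 20)/21 = 21(21 − 1)/(2·21) = (21 − 1)/2.
Hence E[X] = Σ_{i=1}^{21} (21 − i)/21 = 10 ≈ 10.000.

E[X] = 10 = 10.000.


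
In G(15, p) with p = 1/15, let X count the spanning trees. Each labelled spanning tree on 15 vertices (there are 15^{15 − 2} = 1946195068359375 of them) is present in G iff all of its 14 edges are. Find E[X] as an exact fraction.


K_15 has 15^{15 − 2} = 1946195068359375 labelled spanning trees.
For each such spanning tree H, let X_H = 1 if all 14 edges of H are present in G. Then P[X_H = 1] = p^{14} = (1/15)^{14} = 1/29192926025390625.
By linearity of expectation: E[X] = Σ_H E[X_H] = 1946195068359375 · p^{14} = 1946195068359375 · 1/29192926025390625 = 1/15.
Numerically: E[X] ≈ 0.066667.

E[X] = 1946195068359375 · (1/15)^{14} = 1/15 ≈ 0.066667.


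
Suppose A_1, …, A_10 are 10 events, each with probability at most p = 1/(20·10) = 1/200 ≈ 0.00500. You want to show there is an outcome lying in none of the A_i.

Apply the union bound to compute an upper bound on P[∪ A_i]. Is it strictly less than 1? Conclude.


Union bound: P[∪_{i=1}^{10} A_i] ≤ Σ_i P[A_i] ≤ 10·p = 10·(1/200) = 1/20.
Numerically: 1/20 ≈ 0.05000.
Is 1/20 < 1? YES.
Since P[∪ A_i] ≤ 1/20 < 1, the complement has P[∩ A_i^c] ≥ 1 − 1/20 = 19/20 > 0, so some outcome avoids every A_i.

10·p = 1/20 ≈ 0.05000; existence CERTIFIED by the union bound.


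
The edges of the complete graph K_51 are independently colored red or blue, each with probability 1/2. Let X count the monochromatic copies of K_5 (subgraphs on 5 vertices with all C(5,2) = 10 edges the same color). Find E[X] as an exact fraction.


Let X = Σ_S X_S over the C(51, 5) = 2349060 subsets S of size 5, where X_S = 1 if the K_5 on S is monochromatic.
For a fixed S, the K_5 on S has C(5, 2) = 10 edges. P[all 10 edges red] = (1/2)^10, and likewise for blue, so P[monochromatic] = 2·(1/2)^10 = 2^{1 − 10} = 1/512.
By linearity: E[X] = C(51, 5) · 2^{1 − 10} = 2349060 · 1/512 = 587265/128.
Numerically: E[X] ≈ 4588.008.

E[X] = C(51,5)·2^(1−C(5,2)) = 587265/128 ≈ 4588.008.


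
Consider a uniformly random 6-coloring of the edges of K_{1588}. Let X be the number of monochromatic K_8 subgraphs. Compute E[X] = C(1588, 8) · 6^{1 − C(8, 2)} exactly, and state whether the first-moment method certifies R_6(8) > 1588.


E[X] = C(1588, 8) · 6^{1 − 28} = 985402800396653769702 · 6^{−27} = 985402800396653769702/1023490369077469249536.
As a reduced fraction: E[X] = 54744600022036320539/56860576059859402752 ≈ 0.96279.
Is E[X] < 1? YES.
Since E[X] < 1, there exists a 6-coloring of K_{1588} with no monochromatic K_8; hence R_6(8) > 1588.

E[X] = 54744600022036320539/56860576059859402752 ≈ 0.96279; E[X] < 1, so R_6(8) > 1588.


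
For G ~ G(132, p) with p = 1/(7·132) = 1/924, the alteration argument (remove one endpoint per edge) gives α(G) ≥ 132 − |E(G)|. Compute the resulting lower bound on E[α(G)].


E[|E(G)|] = C(132, 2)·p = 8646 · (1/924) = 131/14.
E[α(G)] ≥ n − E[|E(G)|] = 132 − 131/14 = 1717/14.
Numerically: ≈ 122.643.
(This is only a lower bound; the true E[α(G)] may be larger.)

E[α(G)] ≥ 1717/14 ≈ 122.643.


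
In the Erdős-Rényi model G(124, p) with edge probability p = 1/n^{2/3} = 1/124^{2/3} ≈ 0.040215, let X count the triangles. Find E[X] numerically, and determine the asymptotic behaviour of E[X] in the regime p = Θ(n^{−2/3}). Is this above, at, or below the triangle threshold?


Number of potential triangles: C(124, 3) = 310124.
Each occurs with probability p³ ≈ (0.040215)³ ≈ 6.5036420e-05.
By linearity: E[X] = C(124, 3)·p³ ≈ 310124 · 6.5036420e-05 ≈ 20.16935.
Since α = 2/3 < 1, p = c/n^{2/3} ≫ 1/n is above the triangle threshold p ~ 1/n. Asymptotically E[X] ~ (c³/6)·n^{3(1−α)} = (1³/6)·n^{1} → ∞; triangles are abundant w.h.p.

E[X] ≈ 20.16935; in regime p = Θ(1/n^{2/3}) E[X] diverges (above the triangle threshold p ~ 1/n).


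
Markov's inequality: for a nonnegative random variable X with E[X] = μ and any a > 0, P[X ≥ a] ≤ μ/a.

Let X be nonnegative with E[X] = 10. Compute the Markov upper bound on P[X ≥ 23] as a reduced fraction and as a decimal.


μ = E[X] = 10, a = 23.
Markov: P[X ≥ 23] ≤ μ/a = (10)/23 = 10/23.
Numerically: ≈ 0.435.
(Since a = 23 > μ = 10.000, the bound 10/23 is < 1 and informative.)

P[X ≥ 23] ≤ 10/23 ≈ 0.435.


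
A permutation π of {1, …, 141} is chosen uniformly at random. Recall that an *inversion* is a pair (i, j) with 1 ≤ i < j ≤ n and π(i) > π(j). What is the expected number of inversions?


Write X = Σ X_I over the C(141, 2) = 9870 pairs i < j, with X_I the indicator of one inversion.
There are 9870 indicators.
For each fixed pair i < j, the values π(i) and π(j) are two distinct elements of {1, …, 141} in uniformly random order; by symmetry P[π(i) > π(j)] = 1/2.
By linearity: E[X] = 9870 · (1/2) = C(141, 2) · (1/2) = 9870/2 = 4935 ≈ 4935.0000.

E[X] = 4935 = 4935.0000.


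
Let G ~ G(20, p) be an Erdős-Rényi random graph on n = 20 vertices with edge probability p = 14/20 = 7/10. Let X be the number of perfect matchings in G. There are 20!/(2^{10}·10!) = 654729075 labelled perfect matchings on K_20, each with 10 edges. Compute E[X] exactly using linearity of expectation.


K_20 has 20!/(2^{10}·10!) = 654729075 labelled perfect matchings.
For each such perfect matching H, let X_H = 1 if all 10 edges of H are present in G. Then P[X_H = 1] = p^{10} = (7/10)^{10} = 282475249/10000000000.
By linearity of expectation: E[X] = Σ_H E[X_H] = 654729075 · p^{10} = 654729075 · 282475249/10000000000 = 7397790339526587/400000000.
Numerically: E[X] ≈ 1.85e+07.

E[X] = 654729075 · (7/10)^{10} = 7397790339526587/400000000 ≈ 1.85e+07.


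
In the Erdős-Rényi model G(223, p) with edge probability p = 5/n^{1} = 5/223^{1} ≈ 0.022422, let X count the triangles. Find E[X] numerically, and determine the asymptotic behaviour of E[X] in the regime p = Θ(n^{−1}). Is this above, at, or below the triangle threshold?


Number of potential triangles: C(223, 3) = 1823471.
Each occurs with probability p³ ≈ (0.022422)³ ≈ 1.1271856e-05.
By linearity: E[X] = C(223, 3)·p³ ≈ 1823471 · 1.1271856e-05 ≈ 20.55390.
Here α = 1, so p = 5/n is exactly at the triangle threshold p ~ 1/n. Asymptotically E[X] → c³/6 = 5³/6 = 125/6 ≈ 20.83333, a bounded constant. In this regime the triangle count is asymptotically Poisson(c³/6).

E[X] ≈ 20.55390; in regime p = Θ(1/n^{1}) E[X] stays bounded (at the triangle threshold p ~ 1/n).


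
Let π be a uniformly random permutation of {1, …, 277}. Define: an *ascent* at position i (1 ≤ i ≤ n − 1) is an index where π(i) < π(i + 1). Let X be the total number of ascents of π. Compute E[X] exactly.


Write X = Σ X_I over i = 1, …, 276, with X_I the indicator of one ascent.
There are 276 indicators.
For each fixed i, the pair (π(i), π(i+1)) is a uniformly random ordered pair of distinct values from {1, …, 277}; by symmetry P[π(i) < π(i+1)] = 1/2.
By linearity: E[X] = 276 · (1/2) = (277 − 1) · (1/2) = 138 ≈ 138.000000.

E[X] = 138 = 138.000000.


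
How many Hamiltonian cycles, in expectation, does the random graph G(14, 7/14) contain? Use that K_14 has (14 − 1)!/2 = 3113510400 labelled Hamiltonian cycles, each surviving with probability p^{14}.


K_14 has (14 − 1)!/2 = 3113510400 labelled Hamiltonian cycles.
For each such Hamiltonian cycle H, let X_H = 1 if all 14 edges of H are present in G. Then P[X_H = 1] = p^{14} = (1/2)^{14} = 1/16384.
By linearity of expectation: E[X] = Σ_H E[X_H] = 3113510400 · p^{14} = 3113510400 · 1/16384 = 6081075/32.
Numerically: E[X] ≈ 190034.

E[X] = 3113510400 · (1/2)^{14} = 6081075/32 ≈ 190034.


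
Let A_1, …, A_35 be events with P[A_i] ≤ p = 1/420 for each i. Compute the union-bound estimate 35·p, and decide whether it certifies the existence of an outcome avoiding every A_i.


Union bound: P[∪_{i=1}^{35} A_i] ≤ Σ_i P[A_i] ≤ 35·p = 35·(1/420) = 1/12.
Numerically: 1/12 ≈ 0.0833333.
Is 1/12 < 1? YES.
Since P[∪ A_i] ≤ 1/12 < 1, the complement has P[∩ A_i^c] ≥ 1 − 1/12 = 11/12 > 0, so some outcome avoids every A_i.

35·p = 1/12 ≈ 0.0833333; existence CERTIFIED by the union bound.


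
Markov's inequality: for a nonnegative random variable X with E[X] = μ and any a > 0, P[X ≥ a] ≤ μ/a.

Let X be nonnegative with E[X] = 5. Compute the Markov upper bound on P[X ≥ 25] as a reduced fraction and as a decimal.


μ = E[X] = 5, a = 25.
Markov: P[X ≥ 25] ≤ μ/a = (5)/25 = 1/5.
Numerically: ≈ 0.200000.
(Since a = 25 > μ = 5.000000, the bound 1/5 is < 1 and informative.)

P[X ≥ 25] ≤ 1/5 ≈ 0.200000.


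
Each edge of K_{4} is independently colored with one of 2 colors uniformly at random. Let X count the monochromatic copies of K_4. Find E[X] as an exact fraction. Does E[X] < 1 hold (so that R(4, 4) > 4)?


E[X] = C(4, 4) · 2^{1 − 6} = 1 · 2^{−5} = 1/32.
As a reduced fraction: E[X] = 1/32 ≈ 0.03125.
Is E[X] < 1? YES.
Since E[X] < 1, there exists a 2-coloring of K_{4} with no monochromatic K_4; hence R(4, 4) > 4.

E[X] = 1/32 ≈ 0.03125; E[X] < 1, so R(4, 4) > 4.


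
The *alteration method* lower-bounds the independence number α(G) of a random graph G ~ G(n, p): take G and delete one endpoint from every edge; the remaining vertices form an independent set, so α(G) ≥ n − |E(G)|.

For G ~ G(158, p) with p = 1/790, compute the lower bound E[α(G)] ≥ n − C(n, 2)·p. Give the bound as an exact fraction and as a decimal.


E[|E(G)|] = C(158, 2)·p = 12403 · (1/790) = 157/10.
E[α(G)] ≥ n − E[|E(G)|] = 158 − 157/10 = 1423/10.
Numerically: ≈ 142.3000.
(This is only a lower bound; the true E[α(G)] may be larger.)

E[α(G)] ≥ 1423/10 ≈ 142.3000.


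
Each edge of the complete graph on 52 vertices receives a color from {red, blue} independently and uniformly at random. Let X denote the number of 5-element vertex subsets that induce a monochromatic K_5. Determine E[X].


Let X = Σ_S X_S over the C(52, 5) = 2598960 subsets S of size 5, where X_S = 1 if the K_5 on S is monochromatic.
For a fixed S, the K_5 on S has C(5, 2) = 10 edges. P[all 10 edges red] = (1/2)^10, and likewise for blue, so P[monochromatic] = 2·(1/2)^10 = 2^{1 − 10} = 1/512.
By linearity of expectation: E[X] = C(52, 5) · 2^{1 − 10} = 2598960 · 1/512 = 162435/32.
Numerically: E[X] ≈ 5076.094.

E[X] = C(52,5)·2^(1−C(5,2)) = 162435/32 ≈ 5076.094.


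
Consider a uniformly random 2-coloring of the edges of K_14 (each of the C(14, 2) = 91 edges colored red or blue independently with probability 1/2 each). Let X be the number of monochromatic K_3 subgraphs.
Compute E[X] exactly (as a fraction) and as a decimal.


Let X = Σ_S X_S over the C(14, 3) = 364 subsets S of size 3, where X_S = 1 if the K_3 on S is monochromatic.
For a fixed S, the K_3 on S has C(3, 2) = 3 edges. P[all 3 edges red] = (1/2)^3, and likewise for blue, so P[monochromatic] = 2·(1/2)^3 = 2^{1 − 3} = 1/4.
By linearity: E[X] = C(14, 3) · 2^{1 − 3} = 364 · 1/4 = 91.
Numerically: E[X] ≈ 91.0000.

E[X] = C(14,3)·2^(1−C(3,2)) = 91 ≈ 91.0000.


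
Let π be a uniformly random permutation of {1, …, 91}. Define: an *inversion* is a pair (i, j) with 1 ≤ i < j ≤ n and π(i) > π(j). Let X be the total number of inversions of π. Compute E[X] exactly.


Write X = Σ X_I over the C(91, 2) = 4095 pairs i < j, with X_I the indicator of one inversion.
There are 4095 indicators.
For each fixed pair i < j, the values π(i) and π(j) are two distinct elements of {1, …, 91} in uniformly random order; by symmetry P[π(i) > π(j)] = 1/2.
By linearity: E[X] = 4095 · (1/2) = C(91, 2) · (1/2) = 4095/2 = 4095/2 ≈ 2047.500000.

E[X] = 4095/2 = 2047.500000.


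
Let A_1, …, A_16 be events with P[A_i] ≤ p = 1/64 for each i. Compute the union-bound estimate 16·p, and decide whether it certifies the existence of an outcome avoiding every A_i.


Union bound: P[∪_{i=1}^{16} A_i] ≤ Σ_i P[A_i] ≤ 16·p = 16·(1/64) = 1/4.
Numerically: 1/4 ≈ 0.250.
Is 1/4 < 1? YES.
Since P[∪ A_i] ≤ 1/4 < 1, the complement has P[∩ A_i^c] ≥ 1 − 1/4 = 3/4 > 0, so some outcome avoids every A_i.

16·p = 1/4 ≈ 0.250; existence CERTIFIED by the union bound.


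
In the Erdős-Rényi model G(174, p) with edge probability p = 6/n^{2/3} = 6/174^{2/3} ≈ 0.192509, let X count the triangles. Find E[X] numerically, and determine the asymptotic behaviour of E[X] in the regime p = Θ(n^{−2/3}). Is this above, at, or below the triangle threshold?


Number of potential triangles: C(174, 3) = 862924.
Each occurs with probability p³ ≈ (0.192509)³ ≈ 7.13436385e-03.
By linearity: E[X] = C(174, 3)·p³ ≈ 862924 · 7.13436385e-03 ≈ 6156.413793.
Since α = 2/3 < 1, p = c/n^{2/3} ≫ 1/n is above the triangle threshold p ~ 1/n. Asymptotically E[X] ~ (c³/6)·n^{3(1−α)} = (6³/6)·n^{1} → ∞; triangles are abundant w.h.p.

E[X] ≈ 6156.413793; in regime p = Θ(1/n^{2/3}) E[X] diverges (above the triangle threshold p ~ 1/n).


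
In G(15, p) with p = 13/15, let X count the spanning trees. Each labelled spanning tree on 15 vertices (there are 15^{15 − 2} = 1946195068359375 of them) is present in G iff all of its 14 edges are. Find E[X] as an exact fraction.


K_15 has 15^{15 − 2} = 1946195068359375 labelled spanning trees.
For each such spanning tree H, let X_H = 1 if all 14 edges of H are present in G. Then P[X_H = 1] = p^{14} = (13/15)^{14} = 3937376385699289/29192926025390625.
Summing the indicators: E[X] = Σ_H E[X_H] = 1946195068359375 · p^{14} = 1946195068359375 · 3937376385699289/29192926025390625 = 3937376385699289/15.
Numerically: E[X] ≈ 2.6249e+14.

E[X] = 1946195068359375 · (13/15)^{14} = 3937376385699289/15 ≈ 2.6249e+14.


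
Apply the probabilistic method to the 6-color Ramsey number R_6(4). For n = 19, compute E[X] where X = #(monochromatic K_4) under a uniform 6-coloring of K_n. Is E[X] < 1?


E[X] = C(19, 4) · 6^{1 − 6} = 3876 · 6^{−5} = 3876/7776.
As a reduced fraction: E[X] = 323/648 ≈ 0.4984568.
Is E[X] < 1? YES.
Since E[X] < 1, there exists a 6-coloring of K_{19} with no monochromatic K_4; hence R_6(4) > 19.

E[X] = 323/648 ≈ 0.4984568; E[X] < 1, so R_6(4) > 19.


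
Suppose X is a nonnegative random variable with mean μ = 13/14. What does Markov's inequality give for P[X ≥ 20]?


μ = E[X] = 13/14, a = 20.
Markov: P[X ≥ 20] ≤ μ/a = (13/14)/20 = 13/280.
Numerically: ≈ 0.0464.
(Since a = 20 > μ = 0.9286, the bound 13/280 is < 1 and informative.)

P[X ≥ 20] ≤ 13/280 ≈ 0.0464.


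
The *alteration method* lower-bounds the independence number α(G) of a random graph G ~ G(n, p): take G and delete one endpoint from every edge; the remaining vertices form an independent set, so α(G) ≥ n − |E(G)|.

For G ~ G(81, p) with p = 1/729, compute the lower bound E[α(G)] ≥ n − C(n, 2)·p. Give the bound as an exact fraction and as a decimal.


E[|E(G)|] = C(81, 2)·p = 3240 · (1/729) = 40/9.
E[α(G)] ≥ n − E[|E(G)|] = 81 − 40/9 = 689/9.
Numerically: ≈ 76.5556.
(This is only a lower bound; the true E[α(G)] may be larger.)

E[α(G)] ≥ 689/9 ≈ 76.5556.


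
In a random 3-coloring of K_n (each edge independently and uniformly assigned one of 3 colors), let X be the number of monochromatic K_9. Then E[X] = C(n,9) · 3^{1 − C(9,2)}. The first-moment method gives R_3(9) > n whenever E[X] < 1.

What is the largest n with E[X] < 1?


We need C(n, 9) · 3^{1 − 36} < 1, i.e. C(n, 9) < 3^{36 − 1} = 50031545098999707.
Check values of n near the boundary:
  n = 300: C(300, 9) = 48052241692154700; 48052241692154700 < 50031545098999707? YES
  n = 301: C(301, 9) = 49533303936090975; 49533303936090975 < 50031545098999707? YES
  n = 302: C(302, 9) = 51054804739588650; 51054804739588650 < 50031545098999707? NO
  n = 303: C(303, 9) = 52617706925494425; 52617706925494425 < 50031545098999707? NO
  n = 304: C(304, 9) = 54222992899492560; 54222992899492560 < 50031545098999707? NO
The largest n with C(n, 9) < 50031545098999707 is n = 301 (where E[X] = 16511101312030325/16677181699666569 ≈ 0.990). Hence R_3(9) > 301, i.e. R_3(9) ≥ 302.

Largest n = 301; hence R_3(9) > 301.


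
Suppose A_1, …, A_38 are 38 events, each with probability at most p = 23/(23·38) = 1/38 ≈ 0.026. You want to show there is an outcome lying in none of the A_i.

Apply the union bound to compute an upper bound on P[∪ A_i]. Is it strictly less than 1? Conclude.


Union bound: P[∪_{i=1}^{38} A_i] ≤ Σ_i P[A_i] ≤ 38·p = 38·(1/38) = 1.
Numerically: 1 ≈ 1.000.
Is 1 < 1? NO.
Since the bound 1 is ≥ 1, the union bound is uninformative here; it does NOT by itself certify existence.

38·p = 1 ≈ 1.000; existence NOT certified by the union bound.


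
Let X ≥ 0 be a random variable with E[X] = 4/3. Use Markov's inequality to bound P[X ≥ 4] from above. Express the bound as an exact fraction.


μ = E[X] = 4/3, a = 4.
Markov: P[X ≥ 4] ≤ μ/a = (4/3)/4 = 1/3.
Numerically: ≈ 0.333333.
(Since a = 4 > μ = 1.333333, the bound 1/3 is < 1 and informative.)

P[X ≥ 4] ≤ 1/3 ≈ 0.333333.


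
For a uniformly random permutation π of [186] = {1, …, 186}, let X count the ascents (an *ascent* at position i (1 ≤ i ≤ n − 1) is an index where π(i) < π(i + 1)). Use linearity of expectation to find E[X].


Write X = Σ X_I over i = 1, …, 185, with X_I the indicator of one ascent.
There are 185 indicators.
For each fixed i, the pair (π(i), π(i+1)) is a uniformly random ordered pair of distinct values from {1, …, 186}; by symmetry P[π(i) < π(i+1)] = 1/2.
By linearity: E[X] = 185 · (1/2) = (186 − 1) · (1/2) = 185/2 ≈ 92.500000.

E[X] = 185/2 = 92.500000.


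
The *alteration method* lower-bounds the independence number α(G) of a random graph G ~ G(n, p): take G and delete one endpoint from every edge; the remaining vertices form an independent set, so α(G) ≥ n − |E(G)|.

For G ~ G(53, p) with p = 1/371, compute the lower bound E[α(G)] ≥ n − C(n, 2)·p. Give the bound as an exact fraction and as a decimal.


E[|E(G)|] = C(53, 2)·p = 1378 · (1/371) = 26/7.
E[α(G)] ≥ n − E[|E(G)|] = 53 − 26/7 = 345/7.
Numerically: ≈ 49.2857.
(This is only a lower bound; the true E[α(G)] may be larger.)

E[α(G)] ≥ 345/7 ≈ 49.2857.


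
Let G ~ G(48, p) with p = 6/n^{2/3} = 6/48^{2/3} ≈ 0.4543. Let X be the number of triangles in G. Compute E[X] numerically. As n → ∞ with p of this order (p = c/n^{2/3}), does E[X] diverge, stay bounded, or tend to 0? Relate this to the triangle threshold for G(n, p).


Number of potential triangles: C(48, 3) = 17296.
Each occurs with probability p³ ≈ (0.4543)³ ≈ 9.375000e-02.
By linearity: E[X] = C(48, 3)·p³ ≈ 17296 · 9.375000e-02 ≈ 1621.5000.
Since α = 2/3 < 1, p = c/n^{2/3} ≫ 1/n is above the triangle threshold p ~ 1/n. Asymptotically E[X] ~ (c³/6)·n^{3(1−α)} = (6³/6)·n^{1} → ∞; triangles are abundant w.h.p.

E[X] ≈ 1621.5000; in regime p = Θ(1/n^{2/3}) E[X] diverges (above the triangle threshold p ~ 1/n).


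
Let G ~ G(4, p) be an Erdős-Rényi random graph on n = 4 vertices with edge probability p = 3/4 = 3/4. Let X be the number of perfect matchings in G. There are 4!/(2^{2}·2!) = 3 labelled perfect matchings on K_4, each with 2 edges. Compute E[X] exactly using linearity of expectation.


K_4 has 4!/(2^{2}·2!) = 3 labelled perfect matchings.
For each such perfect matching H, let X_H = 1 if all 2 edges of H are present in G. Then P[X_H = 1] = p^{2} = (3/4)^{2} = 9/16.
Summing the indicators: E[X] = Σ_H E[X_H] = 3 · p^{2} = 3 · 9/16 = 27/16.
Numerically: E[X] ≈ 1.69.

E[X] = 3 · (3/4)^{2} = 27/16 ≈ 1.69.


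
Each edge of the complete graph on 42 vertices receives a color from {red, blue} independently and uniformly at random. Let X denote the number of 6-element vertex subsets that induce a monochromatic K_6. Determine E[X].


Let X = Σ_S X_S over the C(42, 6) = 5245786 subsets S of size 6, where X_S = 1 if the K_6 on S is monochromatic.
For a fixed S, the K_6 on S has C(6, 2) = 15 edges. P[all 15 edges red] = (1/2)^15, and likewise for blue, so P[monochromatic] = 2·(1/2)^15 = 2^{1 − 15} = 1/16384.
Summing: E[X] = C(42, 6) · 2^{1 − 15} = 5245786 · 1/16384 = 2622893/8192.
Numerically: E[X] ≈ 320.17737.

E[X] = C(42,6)·2^(1−C(6,2)) = 2622893/8192 ≈ 320.17737.


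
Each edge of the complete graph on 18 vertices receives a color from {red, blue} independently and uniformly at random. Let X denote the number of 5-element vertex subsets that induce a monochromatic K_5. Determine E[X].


Let X = Σ_S X_S over the C(18, 5) = 8568 subsets S of size 5, where X_S = 1 if the K_5 on S is monochromatic.
For a fixed S, the K_5 on S has C(5, 2) = 10 edges. P[all 10 edges red] = (1/2)^10, and likewise for blue, so P[monochromatic] = 2·(1/2)^10 = 2^{1 − 10} = 1/512.
By linearity of expectation: E[X] = C(18, 5) · 2^{1 − 10} = 8568 · 1/512 = 1071/64.
Numerically: E[X] ≈ 16.734.

E[X] = C(18,5)·2^(1−C(5,2)) = 1071/64 ≈ 16.734.


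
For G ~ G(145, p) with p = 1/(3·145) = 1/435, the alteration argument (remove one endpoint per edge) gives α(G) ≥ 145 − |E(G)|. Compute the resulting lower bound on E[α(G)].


E[|E(G)|] = C(145, 2)·p = 10440 · (1/435) = 24.
E[α(G)] ≥ n − E[|E(G)|] = 145 − 24 = 121.
Numerically: ≈ 121.000000.
(This is only a lower bound; the true E[α(G)] may be larger.)

E[α(G)] ≥ 121 ≈ 121.000000.


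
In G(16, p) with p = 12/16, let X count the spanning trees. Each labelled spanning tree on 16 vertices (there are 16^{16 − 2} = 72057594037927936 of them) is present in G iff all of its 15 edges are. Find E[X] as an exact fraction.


K_16 has 16^{16 − 2} = 72057594037927936 labelled spanning trees.
For each such spanning tree H, let X_H = 1 if all 15 edges of H are present in G. Then P[X_H = 1] = p^{15} = (3/4)^{15} = 14348907/1073741824.
Summing the indicators: E[X] = Σ_H E[X_H] = 72057594037927936 · p^{15} = 72057594037927936 · 14348907/1073741824 = 962938848411648.
Numerically: E[X] ≈ 9.6294e+14.

E[X] = 72057594037927936 · (3/4)^{15} = 962938848411648 ≈ 9.6294e+14.


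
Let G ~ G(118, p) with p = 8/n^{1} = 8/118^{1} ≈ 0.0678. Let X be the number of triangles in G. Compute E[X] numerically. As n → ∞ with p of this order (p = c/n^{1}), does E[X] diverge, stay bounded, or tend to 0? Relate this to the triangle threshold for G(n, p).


Number of potential triangles: C(118, 3) = 266916.
Each occurs with probability p³ ≈ (0.0678)³ ≈ 3.11619e-04.
By linearity: E[X] = C(118, 3)·p³ ≈ 266916 · 3.11619e-04 ≈ 83.176.
Here α = 1, so p = 8/n is exactly at the triangle threshold p ~ 1/n. Asymptotically E[X] → c³/6 = 8³/6 = 256/3 ≈ 85.333, a bounded constant. In this regime the triangle count is asymptotically Poisson(c³/6).

E[X] ≈ 83.176; in regime p = Θ(1/n^{1}) E[X] stays bounded (at the triangle threshold p ~ 1/n).


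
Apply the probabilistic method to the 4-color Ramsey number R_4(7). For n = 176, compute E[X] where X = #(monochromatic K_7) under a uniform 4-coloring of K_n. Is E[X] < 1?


E[X] = C(176, 7) · 4^{1 − 21} = 919790691600 · 4^{−20} = 919790691600/1099511627776.
As a reduced fraction: E[X] = 57486918225/68719476736 ≈ 0.8365.
Is E[X] < 1? YES.
Since E[X] < 1, there exists a 4-coloring of K_{176} with no monochromatic K_7; hence R_4(7) > 176.

E[X] = 57486918225/68719476736 ≈ 0.8365; E[X] < 1, so R_4(7) > 176.


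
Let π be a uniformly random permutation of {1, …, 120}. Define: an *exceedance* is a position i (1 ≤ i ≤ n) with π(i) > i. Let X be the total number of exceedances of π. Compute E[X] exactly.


Write X = Σ_{i=1}^{120} X_i, where X_i = 1_{π(i) > i}.
For each fixed i, π(i) is uniform over {1, …, 120} (marginal of a uniform permutation), so P[π(i) > i] = (n − i)/n. Summing: Σ_{i=1}^{120} (n − i)/n = (0 + 1 + … + 119)/120 = 120(120 − 1)/(2·120) = (120 − 1)/2.
Hence E[X] = Σ_{i=1}^{120} (120 − i)/120 = 119/2 ≈ 59.50000.

E[X] = 119/2 = 59.50000.


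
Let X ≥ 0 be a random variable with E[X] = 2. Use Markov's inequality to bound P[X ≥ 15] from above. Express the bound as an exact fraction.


μ = E[X] = 2, a = 15.
Markov: P[X ≥ 15] ≤ μ/a = (2)/15 = 2/15.
Numerically: ≈ 0.13333.
(Since a = 15 > μ = 2.00000, the bound 2/15 is < 1 and informative.)

P[X ≥ 15] ≤ 2/15 ≈ 0.13333.


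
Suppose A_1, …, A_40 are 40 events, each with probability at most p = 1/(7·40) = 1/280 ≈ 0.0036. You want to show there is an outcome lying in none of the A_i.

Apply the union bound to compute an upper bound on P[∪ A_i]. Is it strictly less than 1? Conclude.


Union bound: P[∪_{i=1}^{40} A_i] ≤ Σ_i P[A_i] ≤ 40·p = 40·(1/280) = 1/7.
Numerically: 1/7 ≈ 0.1429.
Is 1/7 < 1? YES.
Since P[∪ A_i] ≤ 1/7 < 1, the complement has P[∩ A_i^c] ≥ 1 − 1/7 = 6/7 > 0, so some outcome avoids every A_i.

40·p = 1/7 ≈ 0.1429; existence CERTIFIED by the union bound.


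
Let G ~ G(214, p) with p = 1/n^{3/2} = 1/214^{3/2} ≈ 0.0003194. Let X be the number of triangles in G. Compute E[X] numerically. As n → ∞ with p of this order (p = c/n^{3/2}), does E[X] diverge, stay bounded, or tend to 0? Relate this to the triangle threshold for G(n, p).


Number of potential triangles: C(214, 3) = 1610564.
Each occurs with probability p³ ≈ (0.0003194)³ ≈ 3.259403e-11.
By linearity: E[X] = C(214, 3)·p³ ≈ 1610564 · 3.259403e-11 ≈ 0.0001.
Since α = 3/2 > 1, p = c/n^{3/2} = o(1/n) is below the triangle threshold p ~ 1/n. Asymptotically E[X] ~ (c³/6)·n^{3(1−α)} = (1³/6)·n^{-1.5} → 0, so by Markov's inequality G has no triangles w.h.p.

E[X] ≈ 0.0001; in regime p = Θ(1/n^{3/2}) E[X] tends to 0 (below the triangle threshold p ~ 1/n).


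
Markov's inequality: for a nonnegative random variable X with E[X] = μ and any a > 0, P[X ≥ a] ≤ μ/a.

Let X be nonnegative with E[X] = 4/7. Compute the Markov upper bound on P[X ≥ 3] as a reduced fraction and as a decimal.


μ = E[X] = 4/7, a = 3.
Markov: P[X ≥ 3] ≤ μ/a = (4/7)/3 = 4/21.
Numerically: ≈ 0.190476.
(Since a = 3 > μ = 0.571429, the bound 4/21 is < 1 and informative.)

P[X ≥ 3] ≤ 4/21 ≈ 0.190476.


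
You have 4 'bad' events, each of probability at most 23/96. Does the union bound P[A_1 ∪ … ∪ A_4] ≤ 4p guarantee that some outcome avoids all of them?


Union bound: P[∪_{i=1}^{4} A_i] ≤ Σ_i P[A_i] ≤ 4·p = 4·(23/96) = 23/24.
Numerically: 23/24 ≈ 0.9583333.
Is 23/24 < 1? YES.
Since P[∪ A_i] ≤ 23/24 < 1, the complement has P[∩ A_i^c] ≥ 1 − 23/24 = 1/24 > 0, so some outcome avoids every A_i.

4·p = 23/24 ≈ 0.9583333; existence CERTIFIED by the union bound.


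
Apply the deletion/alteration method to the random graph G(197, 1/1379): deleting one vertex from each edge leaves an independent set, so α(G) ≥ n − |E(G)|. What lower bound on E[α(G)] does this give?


E[|E(G)|] = C(197, 2)·p = 19306 · (1/1379) = 14.
E[α(G)] ≥ n − E[|E(G)|] = 197 − 14 = 183.
Numerically: ≈ 183.00000.
(This is only a lower bound; the true E[α(G)] may be larger.)

E[α(G)] ≥ 183 ≈ 183.00000.


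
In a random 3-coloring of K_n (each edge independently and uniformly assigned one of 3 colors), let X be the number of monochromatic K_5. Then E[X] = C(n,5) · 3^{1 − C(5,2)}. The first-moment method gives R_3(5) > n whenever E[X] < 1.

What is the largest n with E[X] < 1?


We need C(n, 5) · 3^{1 − 10} < 1, i.e. C(n, 5) < 3^{10 − 1} = 19683.
Check values of n near the boundary:
  n = 19: C(19, 5) = 11628; 11628 < 19683? YES
  n = 20: C(20, 5) = 15504; 15504 < 19683? YES
  n = 21: C(21, 5) = 20349; 20349 < 19683? NO
The largest n with C(n, 5) < 19683 is n = 20 (where E[X] = 5168/6561 ≈ 0.78768). Hence R_3(5) > 20, i.e. R_3(5) ≥ 21.

Largest n = 20; hence R_3(5) > 20.


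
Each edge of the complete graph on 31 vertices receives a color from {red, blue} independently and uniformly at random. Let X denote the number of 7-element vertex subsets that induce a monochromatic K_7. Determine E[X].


Let X = Σ_S X_S over the C(31, 7) = 2629575 subsets S of size 7, where X_S = 1 if the K_7 on S is monochromatic.
For a fixed S, the K_7 on S has C(7, 2) = 21 edges. P[all 21 edges red] = (1/2)^21, and likewise for blue, so P[monochromatic] = 2·(1/2)^21 = 2^{1 − 21} = 1/1048576.
By linearity: E[X] = C(31, 7) · 2^{1 − 21} = 2629575 · 1/1048576 = 2629575/1048576.
Numerically: E[X] ≈ 2.5078.

E[X] = C(31,7)·2^(1−C(7,2)) = 2629575/1048576 ≈ 2.5078.


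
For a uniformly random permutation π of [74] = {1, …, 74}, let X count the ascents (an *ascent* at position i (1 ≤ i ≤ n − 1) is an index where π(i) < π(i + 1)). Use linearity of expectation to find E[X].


Write X = Σ X_I over i = 1, …, 73, with X_I the indicator of one ascent.
There are 73 indicators.
For each fixed i, the pair (π(i), π(i+1)) is a uniformly random ordered pair of distinct values from {1, …, 74}; by symmetry P[π(i) < π(i+1)] = 1/2.
By linearity: E[X] = 73 · (1/2) = (74 − 1) · (1/2) = 73/2 ≈ 36.500.

E[X] = 73/2 = 36.500.


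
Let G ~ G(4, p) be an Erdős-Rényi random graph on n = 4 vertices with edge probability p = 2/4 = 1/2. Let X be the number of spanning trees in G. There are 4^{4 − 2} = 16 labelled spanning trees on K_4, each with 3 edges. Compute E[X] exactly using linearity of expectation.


K_4 has 4^{4 − 2} = 16 labelled spanning trees.
For each such spanning tree H, let X_H = 1 if all 3 edges of H are present in G. Then P[X_H = 1] = p^{3} = (1/2)^{3} = 1/8.
Summing the indicators: E[X] = Σ_H E[X_H] = 16 · p^{3} = 16 · 1/8 = 2.
Numerically: E[X] ≈ 2.

E[X] = 16 · (1/2)^{3} = 2 ≈ 2.


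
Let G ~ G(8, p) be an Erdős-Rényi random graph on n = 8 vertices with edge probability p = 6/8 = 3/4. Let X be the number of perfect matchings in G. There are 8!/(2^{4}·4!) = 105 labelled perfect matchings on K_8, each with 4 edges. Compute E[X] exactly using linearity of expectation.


K_8 has 8!/(2^{4}·4!) = 105 labelled perfect matchings.
For each such perfect matching H, let X_H = 1 if all 4 edges of H are present in G. Then P[X_H = 1] = p^{4} = (3/4)^{4} = 81/256.
By linearity of expectation: E[X] = Σ_H E[X_H] = 105 · p^{4} = 105 · 81/256 = 8505/256.
Numerically: E[X] ≈ 33.223.

E[X] = 105 · (3/4)^{4} = 8505/256 ≈ 33.223.


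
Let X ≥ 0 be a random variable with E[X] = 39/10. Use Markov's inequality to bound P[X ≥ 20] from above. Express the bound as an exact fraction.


μ = E[X] = 39/10, a = 20.
Markov: P[X ≥ 20] ≤ μ/a = (39/10)/20 = 39/200.
Numerically: ≈ 0.19500.
(Since a = 20 > μ = 3.90000, the bound 39/200 is < 1 and informative.)

P[X ≥ 20] ≤ 39/200 ≈ 0.19500.


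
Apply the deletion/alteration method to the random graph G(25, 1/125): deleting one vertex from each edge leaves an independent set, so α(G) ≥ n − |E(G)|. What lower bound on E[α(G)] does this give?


E[|E(G)|] = C(25, 2)·p = 300 · (1/125) = 12/5.
E[α(G)] ≥ n − E[|E(G)|] = 25 − 12/5 = 113/5.
Numerically: ≈ 22.600000.
(This is only a lower bound; the true E[α(G)] may be larger.)

E[α(G)] ≥ 113/5 ≈ 22.600000.


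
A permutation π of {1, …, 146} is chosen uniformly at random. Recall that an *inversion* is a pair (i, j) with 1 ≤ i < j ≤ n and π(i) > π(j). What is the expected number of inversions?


Write X = Σ X_I over the C(146, 2) = 10585 pairs i < j, with X_I the indicator of one inversion.
There are 10585 indicators.
For each fixed pair i < j, the values π(i) and π(j) are two distinct elements of {1, …, 146} in uniformly random order; by symmetry P[π(i) > π(j)] = 1/2.
By linearity: E[X] = 10585 · (1/2) = C(146, 2) · (1/2) = 10585/2 = 10585/2 ≈ 5292.500000.

E[X] = 10585/2 = 5292.500000.


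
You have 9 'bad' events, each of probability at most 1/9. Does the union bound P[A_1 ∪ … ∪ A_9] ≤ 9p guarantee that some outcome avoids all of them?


Union bound: P[∪_{i=1}^{9} A_i] ≤ Σ_i P[A_i] ≤ 9·p = 9·(1/9) = 1.
Numerically: 1 ≈ 1.000000.
Is 1 < 1? NO.
Since the bound 1 is ≥ 1, the union bound is uninformative here; it does NOT by itself certify existence.

9·p = 1 ≈ 1.000000; existence NOT certified by the union bound.
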